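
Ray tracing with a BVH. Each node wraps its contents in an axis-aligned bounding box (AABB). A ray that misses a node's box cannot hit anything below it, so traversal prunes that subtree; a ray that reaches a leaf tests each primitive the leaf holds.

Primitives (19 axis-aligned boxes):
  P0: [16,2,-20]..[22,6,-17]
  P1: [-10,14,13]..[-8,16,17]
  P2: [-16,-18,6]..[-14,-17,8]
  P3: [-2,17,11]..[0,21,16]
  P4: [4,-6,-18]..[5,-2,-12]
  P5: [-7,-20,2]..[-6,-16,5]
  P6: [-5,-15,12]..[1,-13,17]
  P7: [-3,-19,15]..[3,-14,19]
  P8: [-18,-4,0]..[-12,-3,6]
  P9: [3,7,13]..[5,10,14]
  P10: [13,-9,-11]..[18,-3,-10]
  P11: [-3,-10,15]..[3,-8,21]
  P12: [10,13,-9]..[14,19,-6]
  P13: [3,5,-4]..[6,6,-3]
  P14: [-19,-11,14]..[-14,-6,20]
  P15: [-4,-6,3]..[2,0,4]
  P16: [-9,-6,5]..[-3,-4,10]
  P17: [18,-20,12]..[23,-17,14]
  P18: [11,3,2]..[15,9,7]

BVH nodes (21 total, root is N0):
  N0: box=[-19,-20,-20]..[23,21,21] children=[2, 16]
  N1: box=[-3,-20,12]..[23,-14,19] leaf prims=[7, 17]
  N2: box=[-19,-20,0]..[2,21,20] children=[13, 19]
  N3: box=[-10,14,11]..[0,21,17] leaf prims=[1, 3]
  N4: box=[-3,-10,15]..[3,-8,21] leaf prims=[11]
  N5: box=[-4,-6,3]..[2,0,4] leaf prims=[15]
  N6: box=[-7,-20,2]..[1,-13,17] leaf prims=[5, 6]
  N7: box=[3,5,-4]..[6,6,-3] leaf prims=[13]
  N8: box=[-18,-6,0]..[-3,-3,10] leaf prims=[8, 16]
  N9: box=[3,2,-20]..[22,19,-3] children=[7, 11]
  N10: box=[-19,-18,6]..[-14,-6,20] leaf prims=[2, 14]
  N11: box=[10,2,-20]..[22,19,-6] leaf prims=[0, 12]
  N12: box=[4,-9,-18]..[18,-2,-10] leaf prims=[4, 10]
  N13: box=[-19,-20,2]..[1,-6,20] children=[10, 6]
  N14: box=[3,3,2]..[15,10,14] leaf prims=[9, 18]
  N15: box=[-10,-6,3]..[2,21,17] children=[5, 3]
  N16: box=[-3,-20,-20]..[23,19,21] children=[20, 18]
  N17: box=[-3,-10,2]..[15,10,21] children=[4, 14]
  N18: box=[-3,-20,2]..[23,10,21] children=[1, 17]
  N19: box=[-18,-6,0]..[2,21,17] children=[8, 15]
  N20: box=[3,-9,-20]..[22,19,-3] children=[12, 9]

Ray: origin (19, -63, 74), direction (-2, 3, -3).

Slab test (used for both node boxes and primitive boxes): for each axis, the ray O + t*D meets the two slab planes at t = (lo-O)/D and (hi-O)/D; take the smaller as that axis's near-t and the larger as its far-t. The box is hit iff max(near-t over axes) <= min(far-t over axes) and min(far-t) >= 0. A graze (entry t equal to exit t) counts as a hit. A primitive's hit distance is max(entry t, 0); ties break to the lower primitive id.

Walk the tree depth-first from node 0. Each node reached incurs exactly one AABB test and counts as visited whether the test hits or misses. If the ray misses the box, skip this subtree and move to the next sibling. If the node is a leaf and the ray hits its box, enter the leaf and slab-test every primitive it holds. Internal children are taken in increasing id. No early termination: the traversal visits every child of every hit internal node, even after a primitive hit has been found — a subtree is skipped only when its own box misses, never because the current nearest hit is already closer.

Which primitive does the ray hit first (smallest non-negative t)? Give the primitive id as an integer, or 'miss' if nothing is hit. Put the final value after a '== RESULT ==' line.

Traverse from the root:
N0 x:[-2,19] y:[43/3,28] z:[53/3,94/3] -> hit [53/3,19], descend [2, 16]
  N2 x:[17/2,19] y:[43/3,28] z:[18,74/3] -> hit [18,19], descend [13, 19]
    N13 x:[9,19] y:[43/3,19] z:[18,24] -> hit [18,19], descend [6, 10]
      N6 x:[9,13] y:[43/3,50/3] z:[19,24] -> miss, prune
      N10 x:[33/2,19] y:[15,19] z:[18,68/3] -> hit [18,19] leaf, test {P2(miss), P14@t=18}
    N19 x:[17/2,37/2] y:[19,28] z:[19,74/3] -> miss, prune
  N16 x:[-2,11] y:[43/3,82/3] z:[53/3,94/3] -> miss, prune

order=[0, 2, 13, 6, 10, 19, 16]  |boxes|=7  |leaves|=1  hit=P14

== RESULT ==
14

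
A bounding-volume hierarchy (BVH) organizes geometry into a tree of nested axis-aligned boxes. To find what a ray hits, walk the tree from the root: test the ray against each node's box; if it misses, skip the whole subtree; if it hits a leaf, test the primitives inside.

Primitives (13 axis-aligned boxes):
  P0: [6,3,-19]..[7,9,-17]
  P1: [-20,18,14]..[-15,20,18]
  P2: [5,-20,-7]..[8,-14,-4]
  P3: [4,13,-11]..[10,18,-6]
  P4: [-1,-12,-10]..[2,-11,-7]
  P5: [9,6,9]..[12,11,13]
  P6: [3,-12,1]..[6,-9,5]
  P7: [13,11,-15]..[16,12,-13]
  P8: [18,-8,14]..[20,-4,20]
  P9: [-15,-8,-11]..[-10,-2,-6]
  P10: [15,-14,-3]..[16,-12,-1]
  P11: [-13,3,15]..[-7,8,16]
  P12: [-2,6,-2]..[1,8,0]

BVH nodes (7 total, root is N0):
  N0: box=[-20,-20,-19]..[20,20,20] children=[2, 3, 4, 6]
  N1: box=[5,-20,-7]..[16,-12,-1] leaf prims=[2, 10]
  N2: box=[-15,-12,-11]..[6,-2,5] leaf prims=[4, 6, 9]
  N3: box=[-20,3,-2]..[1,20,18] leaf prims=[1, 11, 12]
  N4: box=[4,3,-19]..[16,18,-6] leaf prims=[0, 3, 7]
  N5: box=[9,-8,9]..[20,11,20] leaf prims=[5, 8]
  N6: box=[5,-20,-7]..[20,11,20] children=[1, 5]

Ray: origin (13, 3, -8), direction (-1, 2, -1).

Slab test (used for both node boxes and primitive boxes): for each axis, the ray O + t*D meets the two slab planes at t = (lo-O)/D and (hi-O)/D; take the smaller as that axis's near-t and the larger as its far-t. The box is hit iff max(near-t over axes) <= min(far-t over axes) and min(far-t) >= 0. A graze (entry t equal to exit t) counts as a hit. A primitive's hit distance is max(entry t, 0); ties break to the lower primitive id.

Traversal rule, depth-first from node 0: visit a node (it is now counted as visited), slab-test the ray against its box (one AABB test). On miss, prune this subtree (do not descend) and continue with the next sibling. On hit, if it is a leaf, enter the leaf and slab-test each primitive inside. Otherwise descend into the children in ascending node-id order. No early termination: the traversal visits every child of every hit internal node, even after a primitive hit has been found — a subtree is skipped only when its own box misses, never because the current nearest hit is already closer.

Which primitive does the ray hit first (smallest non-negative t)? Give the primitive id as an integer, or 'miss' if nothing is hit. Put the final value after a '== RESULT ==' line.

Trace the traversal:
N0 x:[-7,33] y:[-23/2,17/2] z:[-28,11] -> hit [-7,17/2], descend [2, 3, 4, 6]
  N2 x:[7,28] y:[-15/2,-5/2] z:[-13,3] -> miss, prune
  N3 x:[12,33] y:[0,17/2] z:[-26,-6] -> miss, prune
  N4 x:[-3,9] y:[0,15/2] z:[-2,11] -> hit [0,15/2] leaf, test {P0(miss), P3(miss), P7(miss)}
  N6 x:[-7,8] y:[-23/2,4] z:[-28,-1] -> miss, prune

Summary -> nodes [0, 2, 3, 4, 6]; box-tests=5; leaf-entries=1; first=miss

== RESULT ==
miss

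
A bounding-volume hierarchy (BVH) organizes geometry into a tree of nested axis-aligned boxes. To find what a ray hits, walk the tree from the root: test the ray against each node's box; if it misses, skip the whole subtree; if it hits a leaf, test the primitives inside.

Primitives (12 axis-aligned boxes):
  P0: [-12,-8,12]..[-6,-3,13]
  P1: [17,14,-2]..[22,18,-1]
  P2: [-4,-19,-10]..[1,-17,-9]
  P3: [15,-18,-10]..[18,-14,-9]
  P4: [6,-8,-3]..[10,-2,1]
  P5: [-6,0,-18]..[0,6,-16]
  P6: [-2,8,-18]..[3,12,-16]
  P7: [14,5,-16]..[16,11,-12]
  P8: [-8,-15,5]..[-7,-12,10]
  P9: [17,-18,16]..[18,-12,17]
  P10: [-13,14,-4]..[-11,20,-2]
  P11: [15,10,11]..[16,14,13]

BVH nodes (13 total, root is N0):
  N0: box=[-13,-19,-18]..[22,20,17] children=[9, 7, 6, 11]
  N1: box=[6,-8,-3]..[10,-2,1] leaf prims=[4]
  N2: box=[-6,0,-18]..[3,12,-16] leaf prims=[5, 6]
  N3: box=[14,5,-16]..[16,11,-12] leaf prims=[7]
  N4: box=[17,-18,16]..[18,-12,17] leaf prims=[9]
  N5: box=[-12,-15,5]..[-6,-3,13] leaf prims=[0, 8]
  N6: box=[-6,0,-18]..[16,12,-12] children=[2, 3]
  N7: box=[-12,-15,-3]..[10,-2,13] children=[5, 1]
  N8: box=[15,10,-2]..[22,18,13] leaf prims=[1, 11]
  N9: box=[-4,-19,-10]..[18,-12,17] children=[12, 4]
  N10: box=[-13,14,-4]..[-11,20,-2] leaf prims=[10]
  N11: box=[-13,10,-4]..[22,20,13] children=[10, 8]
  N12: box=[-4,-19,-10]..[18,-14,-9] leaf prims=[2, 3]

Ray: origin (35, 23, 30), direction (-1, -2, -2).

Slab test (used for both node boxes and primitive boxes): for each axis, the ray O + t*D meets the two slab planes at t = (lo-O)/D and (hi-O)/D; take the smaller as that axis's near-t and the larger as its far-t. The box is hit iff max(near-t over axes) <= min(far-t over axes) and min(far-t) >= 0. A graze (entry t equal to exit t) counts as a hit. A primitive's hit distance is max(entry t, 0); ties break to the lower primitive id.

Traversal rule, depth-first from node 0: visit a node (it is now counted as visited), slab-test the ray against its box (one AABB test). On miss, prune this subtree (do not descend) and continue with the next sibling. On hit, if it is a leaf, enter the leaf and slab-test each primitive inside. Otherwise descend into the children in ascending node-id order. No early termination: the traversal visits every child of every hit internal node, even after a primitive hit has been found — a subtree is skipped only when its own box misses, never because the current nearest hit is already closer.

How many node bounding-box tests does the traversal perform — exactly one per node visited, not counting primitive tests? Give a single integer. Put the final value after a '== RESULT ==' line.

Traverse from the root:
N0 x:[13,48] y:[3/2,21] z:[13/2,24] -> hit [13,21], descend [6, 7, 9, 11]
  N6 x:[19,41] y:[11/2,23/2] z:[21,24] -> miss, prune
  N7 x:[25,47] y:[25/2,19] z:[17/2,33/2] -> miss, prune
  N9 x:[17,39] y:[35/2,21] z:[13/2,20] -> hit [35/2,20], descend [4, 12]
    N4 x:[17,18] y:[35/2,41/2] z:[13/2,7] -> miss, prune
    N12 x:[17,39] y:[37/2,21] z:[39/2,20] -> hit [39/2,20] leaf, test {P2(miss), P3@t=39/2}
  N11 x:[13,48] y:[3/2,13/2] z:[17/2,17] -> miss, prune

order=[0, 6, 7, 9, 4, 12, 11]  |boxes|=7  |leaves|=1  hit=P3

== RESULT ==
7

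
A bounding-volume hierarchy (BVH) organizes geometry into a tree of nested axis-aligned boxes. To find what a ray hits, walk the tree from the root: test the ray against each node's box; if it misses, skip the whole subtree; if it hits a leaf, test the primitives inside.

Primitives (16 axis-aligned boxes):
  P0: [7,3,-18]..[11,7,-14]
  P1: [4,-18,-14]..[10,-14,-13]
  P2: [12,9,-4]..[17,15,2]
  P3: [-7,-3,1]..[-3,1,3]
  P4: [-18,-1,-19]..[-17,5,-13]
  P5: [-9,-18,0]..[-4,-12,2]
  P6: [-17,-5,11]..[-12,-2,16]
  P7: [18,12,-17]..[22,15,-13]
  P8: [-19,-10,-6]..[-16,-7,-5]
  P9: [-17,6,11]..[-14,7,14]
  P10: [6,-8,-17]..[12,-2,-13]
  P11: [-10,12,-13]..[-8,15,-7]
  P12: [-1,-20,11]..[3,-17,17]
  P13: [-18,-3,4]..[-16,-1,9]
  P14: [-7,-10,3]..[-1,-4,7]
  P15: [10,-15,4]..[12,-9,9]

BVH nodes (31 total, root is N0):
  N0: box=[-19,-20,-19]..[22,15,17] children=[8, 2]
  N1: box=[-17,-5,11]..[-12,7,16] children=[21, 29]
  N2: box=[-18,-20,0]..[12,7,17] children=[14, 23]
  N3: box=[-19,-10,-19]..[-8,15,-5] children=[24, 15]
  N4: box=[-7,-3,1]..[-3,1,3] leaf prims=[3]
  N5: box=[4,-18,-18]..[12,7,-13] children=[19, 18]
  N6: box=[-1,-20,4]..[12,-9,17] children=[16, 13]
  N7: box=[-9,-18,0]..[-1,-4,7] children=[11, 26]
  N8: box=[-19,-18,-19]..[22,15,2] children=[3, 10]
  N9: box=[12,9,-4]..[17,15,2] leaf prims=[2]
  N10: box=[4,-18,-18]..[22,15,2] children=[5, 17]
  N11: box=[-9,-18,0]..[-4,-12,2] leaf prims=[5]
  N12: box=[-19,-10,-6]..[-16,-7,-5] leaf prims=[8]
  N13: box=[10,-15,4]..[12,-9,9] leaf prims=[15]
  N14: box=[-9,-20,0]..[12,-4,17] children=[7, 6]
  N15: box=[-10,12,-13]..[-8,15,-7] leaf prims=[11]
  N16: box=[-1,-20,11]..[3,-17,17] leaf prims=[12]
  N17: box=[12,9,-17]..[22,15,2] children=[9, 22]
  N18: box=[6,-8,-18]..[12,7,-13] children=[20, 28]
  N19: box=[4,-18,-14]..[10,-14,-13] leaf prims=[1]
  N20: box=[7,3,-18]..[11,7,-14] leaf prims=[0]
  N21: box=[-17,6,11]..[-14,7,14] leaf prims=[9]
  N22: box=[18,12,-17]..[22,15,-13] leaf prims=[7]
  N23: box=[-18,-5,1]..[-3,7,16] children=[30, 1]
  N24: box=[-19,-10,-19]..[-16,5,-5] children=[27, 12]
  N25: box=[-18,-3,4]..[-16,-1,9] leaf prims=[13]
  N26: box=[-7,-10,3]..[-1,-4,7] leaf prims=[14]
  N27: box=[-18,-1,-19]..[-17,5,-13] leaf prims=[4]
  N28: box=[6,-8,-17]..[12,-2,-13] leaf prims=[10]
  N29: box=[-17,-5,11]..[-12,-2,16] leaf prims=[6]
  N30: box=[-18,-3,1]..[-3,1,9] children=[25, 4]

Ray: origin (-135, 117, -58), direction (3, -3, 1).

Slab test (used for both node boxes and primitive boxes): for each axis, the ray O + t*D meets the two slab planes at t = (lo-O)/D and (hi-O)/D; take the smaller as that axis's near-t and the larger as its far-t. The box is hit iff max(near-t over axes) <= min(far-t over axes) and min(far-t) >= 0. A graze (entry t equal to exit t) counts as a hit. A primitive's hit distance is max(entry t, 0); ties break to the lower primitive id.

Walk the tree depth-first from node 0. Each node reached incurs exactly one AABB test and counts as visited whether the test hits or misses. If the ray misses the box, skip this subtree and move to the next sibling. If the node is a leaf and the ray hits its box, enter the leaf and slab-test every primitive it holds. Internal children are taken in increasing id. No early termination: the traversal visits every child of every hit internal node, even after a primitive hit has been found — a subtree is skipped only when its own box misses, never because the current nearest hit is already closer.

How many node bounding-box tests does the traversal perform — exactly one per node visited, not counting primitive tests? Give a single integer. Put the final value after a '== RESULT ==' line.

Traverse from the root:
N0 x:[116/3,157/3] y:[34,137/3] z:[39,75] -> hit [39,137/3], descend [2, 8]
  N2 x:[39,49] y:[110/3,137/3] z:[58,75] -> miss, prune
  N8 x:[116/3,157/3] y:[34,45] z:[39,60] -> hit [39,45], descend [3, 10]
    N3 x:[116/3,127/3] y:[34,127/3] z:[39,53] -> hit [39,127/3], descend [15, 24]
      N15 x:[125/3,127/3] y:[34,35] z:[45,51] -> miss, prune
      N24 x:[116/3,119/3] y:[112/3,127/3] z:[39,53] -> hit [39,119/3], descend [12, 27]
        N12 x:[116/3,119/3] y:[124/3,127/3] z:[52,53] -> miss, prune
        N27 x:[39,118/3] y:[112/3,118/3] z:[39,45] -> hit [39,118/3] leaf, test {P4@t=39}
    N10 x:[139/3,157/3] y:[34,45] z:[40,60] -> miss, prune

9 AABB tests over nodes [0, 2, 8, 3, 15, 24, 12, 27, 10]; 1 leaf entered; closest P4.

== RESULT ==
9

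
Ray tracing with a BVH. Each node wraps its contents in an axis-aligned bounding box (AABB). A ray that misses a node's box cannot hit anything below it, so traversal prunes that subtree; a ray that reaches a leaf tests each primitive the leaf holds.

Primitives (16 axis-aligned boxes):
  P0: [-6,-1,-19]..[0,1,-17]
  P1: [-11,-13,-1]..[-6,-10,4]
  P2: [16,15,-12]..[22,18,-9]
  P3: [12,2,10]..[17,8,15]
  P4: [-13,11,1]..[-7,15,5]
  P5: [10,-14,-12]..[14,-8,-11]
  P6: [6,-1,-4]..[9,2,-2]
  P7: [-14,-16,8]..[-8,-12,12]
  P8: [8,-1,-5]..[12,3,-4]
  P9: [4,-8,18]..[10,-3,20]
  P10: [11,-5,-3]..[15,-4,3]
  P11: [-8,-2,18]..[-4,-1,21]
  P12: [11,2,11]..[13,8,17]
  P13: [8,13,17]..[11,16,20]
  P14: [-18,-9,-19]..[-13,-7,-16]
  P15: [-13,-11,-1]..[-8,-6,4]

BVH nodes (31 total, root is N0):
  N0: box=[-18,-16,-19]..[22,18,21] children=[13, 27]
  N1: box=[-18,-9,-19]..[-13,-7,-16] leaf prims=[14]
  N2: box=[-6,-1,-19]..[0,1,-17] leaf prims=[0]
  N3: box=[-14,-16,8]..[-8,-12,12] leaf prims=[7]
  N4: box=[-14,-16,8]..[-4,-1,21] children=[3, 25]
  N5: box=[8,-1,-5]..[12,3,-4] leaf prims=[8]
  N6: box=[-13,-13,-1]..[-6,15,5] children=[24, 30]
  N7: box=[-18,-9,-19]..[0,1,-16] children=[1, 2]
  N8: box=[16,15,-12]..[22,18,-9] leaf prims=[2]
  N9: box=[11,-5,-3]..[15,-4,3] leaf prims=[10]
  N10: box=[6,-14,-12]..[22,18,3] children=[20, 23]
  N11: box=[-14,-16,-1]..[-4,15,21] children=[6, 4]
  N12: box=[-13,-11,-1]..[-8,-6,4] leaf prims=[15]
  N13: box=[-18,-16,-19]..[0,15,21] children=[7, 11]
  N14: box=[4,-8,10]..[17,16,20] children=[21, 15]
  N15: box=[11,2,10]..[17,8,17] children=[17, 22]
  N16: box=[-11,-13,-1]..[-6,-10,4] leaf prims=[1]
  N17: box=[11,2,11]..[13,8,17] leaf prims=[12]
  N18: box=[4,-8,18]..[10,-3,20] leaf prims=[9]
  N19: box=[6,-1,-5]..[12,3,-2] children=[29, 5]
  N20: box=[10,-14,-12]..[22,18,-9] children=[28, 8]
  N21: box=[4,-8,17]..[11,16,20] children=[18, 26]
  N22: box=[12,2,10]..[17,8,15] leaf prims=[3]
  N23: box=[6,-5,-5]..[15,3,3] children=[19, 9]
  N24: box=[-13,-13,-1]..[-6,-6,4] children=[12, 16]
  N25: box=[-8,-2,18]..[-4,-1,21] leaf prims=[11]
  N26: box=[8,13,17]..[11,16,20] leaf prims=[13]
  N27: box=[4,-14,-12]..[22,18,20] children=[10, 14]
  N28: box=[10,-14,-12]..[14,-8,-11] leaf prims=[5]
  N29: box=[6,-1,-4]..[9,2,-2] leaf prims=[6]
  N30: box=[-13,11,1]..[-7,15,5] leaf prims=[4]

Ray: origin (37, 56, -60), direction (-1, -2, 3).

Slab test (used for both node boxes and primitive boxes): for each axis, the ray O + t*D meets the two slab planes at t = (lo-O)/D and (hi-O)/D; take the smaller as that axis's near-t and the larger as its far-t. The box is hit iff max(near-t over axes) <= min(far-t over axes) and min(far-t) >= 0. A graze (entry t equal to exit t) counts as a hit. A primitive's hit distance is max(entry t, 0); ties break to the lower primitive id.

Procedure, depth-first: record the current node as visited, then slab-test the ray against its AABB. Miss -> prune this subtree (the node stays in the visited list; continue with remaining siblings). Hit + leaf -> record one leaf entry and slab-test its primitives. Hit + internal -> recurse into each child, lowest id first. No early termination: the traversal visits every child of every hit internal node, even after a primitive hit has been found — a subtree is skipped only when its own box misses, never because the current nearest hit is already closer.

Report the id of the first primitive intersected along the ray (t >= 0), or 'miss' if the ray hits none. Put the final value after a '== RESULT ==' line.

Walk:
N0 x:[15,55] y:[19,36] z:[41/3,27] -> hit [19,27], descend [13, 27]
  N13 x:[37,55] y:[41/2,36] z:[41/3,27] -> miss, prune
  N27 x:[15,33] y:[19,35] z:[16,80/3] -> hit [19,80/3], descend [10, 14]
    N10 x:[15,31] y:[19,35] z:[16,21] -> hit [19,21], descend [20, 23]
      N20 x:[15,27] y:[19,35] z:[16,17] -> miss, prune
      N23 x:[22,31] y:[53/2,61/2] z:[55/3,21] -> miss, prune
    N14 x:[20,33] y:[20,32] z:[70/3,80/3] -> hit [70/3,80/3], descend [15, 21]
      N15 x:[20,26] y:[24,27] z:[70/3,77/3] -> hit [24,77/3], descend [17, 22]
        N17 x:[24,26] y:[24,27] z:[71/3,77/3] -> hit [24,77/3] leaf, test {P12@t=24}
        N22 x:[20,25] y:[24,27] z:[70/3,25] -> hit [24,25] leaf, test {P3@t=24}
      N21 x:[26,33] y:[20,32] z:[77/3,80/3] -> hit [26,80/3], descend [18, 26]
        N18 x:[27,33] y:[59/2,32] z:[26,80/3] -> miss, prune
        N26 x:[26,29] y:[20,43/2] z:[77/3,80/3] -> miss, prune

13 AABB tests over nodes [0, 13, 27, 10, 20, 23, 14, 15, 17, 22, 21, 18, 26]; 2 leaves entered; closest P3.

== RESULT ==
3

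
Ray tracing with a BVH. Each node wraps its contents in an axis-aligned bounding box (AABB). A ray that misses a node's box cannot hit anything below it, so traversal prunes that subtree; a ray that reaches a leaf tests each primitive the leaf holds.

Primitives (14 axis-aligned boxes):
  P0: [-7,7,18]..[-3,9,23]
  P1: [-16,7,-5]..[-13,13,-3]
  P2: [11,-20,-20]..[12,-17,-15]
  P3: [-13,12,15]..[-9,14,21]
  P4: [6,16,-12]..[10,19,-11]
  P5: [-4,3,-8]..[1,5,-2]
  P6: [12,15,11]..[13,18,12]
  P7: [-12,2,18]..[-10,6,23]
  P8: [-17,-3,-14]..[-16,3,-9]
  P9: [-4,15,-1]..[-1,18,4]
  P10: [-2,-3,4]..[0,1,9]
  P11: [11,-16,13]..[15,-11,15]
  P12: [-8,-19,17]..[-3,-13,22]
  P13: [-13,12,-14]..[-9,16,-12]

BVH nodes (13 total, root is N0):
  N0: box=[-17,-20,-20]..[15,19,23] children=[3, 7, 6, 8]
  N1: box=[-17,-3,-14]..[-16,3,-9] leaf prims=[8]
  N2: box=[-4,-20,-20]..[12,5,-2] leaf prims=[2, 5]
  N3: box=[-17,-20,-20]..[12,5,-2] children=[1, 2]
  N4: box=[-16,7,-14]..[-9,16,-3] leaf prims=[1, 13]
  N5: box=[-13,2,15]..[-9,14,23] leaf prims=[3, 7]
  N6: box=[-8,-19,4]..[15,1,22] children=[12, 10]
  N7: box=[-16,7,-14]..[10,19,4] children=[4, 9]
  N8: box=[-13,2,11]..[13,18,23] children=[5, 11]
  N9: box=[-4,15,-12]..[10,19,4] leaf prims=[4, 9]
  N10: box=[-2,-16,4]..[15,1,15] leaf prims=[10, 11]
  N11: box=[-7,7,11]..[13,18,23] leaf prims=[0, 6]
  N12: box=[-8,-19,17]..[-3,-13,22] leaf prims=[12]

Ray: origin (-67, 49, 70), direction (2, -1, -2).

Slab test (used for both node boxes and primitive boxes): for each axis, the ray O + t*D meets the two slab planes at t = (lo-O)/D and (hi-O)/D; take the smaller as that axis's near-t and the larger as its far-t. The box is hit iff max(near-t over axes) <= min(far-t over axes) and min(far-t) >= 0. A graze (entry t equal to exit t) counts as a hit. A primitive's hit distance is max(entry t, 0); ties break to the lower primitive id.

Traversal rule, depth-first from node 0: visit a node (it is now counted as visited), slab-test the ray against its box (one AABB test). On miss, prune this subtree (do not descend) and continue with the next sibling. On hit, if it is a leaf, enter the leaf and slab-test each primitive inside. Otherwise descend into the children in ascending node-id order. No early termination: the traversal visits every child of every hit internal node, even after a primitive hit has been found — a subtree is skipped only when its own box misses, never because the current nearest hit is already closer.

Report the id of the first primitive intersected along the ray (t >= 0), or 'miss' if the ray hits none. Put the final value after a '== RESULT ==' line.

Walk:
N0 x:[25,41] y:[30,69] z:[47/2,45] -> hit [30,41], descend [3, 6, 7, 8]
  N3 x:[25,79/2] y:[44,69] z:[36,45] -> miss, prune
  N6 x:[59/2,41] y:[48,68] z:[24,33] -> miss, prune
  N7 x:[51/2,77/2] y:[30,42] z:[33,42] -> hit [33,77/2], descend [4, 9]
    N4 x:[51/2,29] y:[33,42] z:[73/2,42] -> miss, prune
    N9 x:[63/2,77/2] y:[30,34] z:[33,41] -> hit [33,34] leaf, test {P4(miss), P9@t=33}
  N8 x:[27,40] y:[31,47] z:[47/2,59/2] -> miss, prune

order=[0, 3, 6, 7, 4, 9, 8]  |boxes|=7  |leaves|=1  hit=P9

== RESULT ==
9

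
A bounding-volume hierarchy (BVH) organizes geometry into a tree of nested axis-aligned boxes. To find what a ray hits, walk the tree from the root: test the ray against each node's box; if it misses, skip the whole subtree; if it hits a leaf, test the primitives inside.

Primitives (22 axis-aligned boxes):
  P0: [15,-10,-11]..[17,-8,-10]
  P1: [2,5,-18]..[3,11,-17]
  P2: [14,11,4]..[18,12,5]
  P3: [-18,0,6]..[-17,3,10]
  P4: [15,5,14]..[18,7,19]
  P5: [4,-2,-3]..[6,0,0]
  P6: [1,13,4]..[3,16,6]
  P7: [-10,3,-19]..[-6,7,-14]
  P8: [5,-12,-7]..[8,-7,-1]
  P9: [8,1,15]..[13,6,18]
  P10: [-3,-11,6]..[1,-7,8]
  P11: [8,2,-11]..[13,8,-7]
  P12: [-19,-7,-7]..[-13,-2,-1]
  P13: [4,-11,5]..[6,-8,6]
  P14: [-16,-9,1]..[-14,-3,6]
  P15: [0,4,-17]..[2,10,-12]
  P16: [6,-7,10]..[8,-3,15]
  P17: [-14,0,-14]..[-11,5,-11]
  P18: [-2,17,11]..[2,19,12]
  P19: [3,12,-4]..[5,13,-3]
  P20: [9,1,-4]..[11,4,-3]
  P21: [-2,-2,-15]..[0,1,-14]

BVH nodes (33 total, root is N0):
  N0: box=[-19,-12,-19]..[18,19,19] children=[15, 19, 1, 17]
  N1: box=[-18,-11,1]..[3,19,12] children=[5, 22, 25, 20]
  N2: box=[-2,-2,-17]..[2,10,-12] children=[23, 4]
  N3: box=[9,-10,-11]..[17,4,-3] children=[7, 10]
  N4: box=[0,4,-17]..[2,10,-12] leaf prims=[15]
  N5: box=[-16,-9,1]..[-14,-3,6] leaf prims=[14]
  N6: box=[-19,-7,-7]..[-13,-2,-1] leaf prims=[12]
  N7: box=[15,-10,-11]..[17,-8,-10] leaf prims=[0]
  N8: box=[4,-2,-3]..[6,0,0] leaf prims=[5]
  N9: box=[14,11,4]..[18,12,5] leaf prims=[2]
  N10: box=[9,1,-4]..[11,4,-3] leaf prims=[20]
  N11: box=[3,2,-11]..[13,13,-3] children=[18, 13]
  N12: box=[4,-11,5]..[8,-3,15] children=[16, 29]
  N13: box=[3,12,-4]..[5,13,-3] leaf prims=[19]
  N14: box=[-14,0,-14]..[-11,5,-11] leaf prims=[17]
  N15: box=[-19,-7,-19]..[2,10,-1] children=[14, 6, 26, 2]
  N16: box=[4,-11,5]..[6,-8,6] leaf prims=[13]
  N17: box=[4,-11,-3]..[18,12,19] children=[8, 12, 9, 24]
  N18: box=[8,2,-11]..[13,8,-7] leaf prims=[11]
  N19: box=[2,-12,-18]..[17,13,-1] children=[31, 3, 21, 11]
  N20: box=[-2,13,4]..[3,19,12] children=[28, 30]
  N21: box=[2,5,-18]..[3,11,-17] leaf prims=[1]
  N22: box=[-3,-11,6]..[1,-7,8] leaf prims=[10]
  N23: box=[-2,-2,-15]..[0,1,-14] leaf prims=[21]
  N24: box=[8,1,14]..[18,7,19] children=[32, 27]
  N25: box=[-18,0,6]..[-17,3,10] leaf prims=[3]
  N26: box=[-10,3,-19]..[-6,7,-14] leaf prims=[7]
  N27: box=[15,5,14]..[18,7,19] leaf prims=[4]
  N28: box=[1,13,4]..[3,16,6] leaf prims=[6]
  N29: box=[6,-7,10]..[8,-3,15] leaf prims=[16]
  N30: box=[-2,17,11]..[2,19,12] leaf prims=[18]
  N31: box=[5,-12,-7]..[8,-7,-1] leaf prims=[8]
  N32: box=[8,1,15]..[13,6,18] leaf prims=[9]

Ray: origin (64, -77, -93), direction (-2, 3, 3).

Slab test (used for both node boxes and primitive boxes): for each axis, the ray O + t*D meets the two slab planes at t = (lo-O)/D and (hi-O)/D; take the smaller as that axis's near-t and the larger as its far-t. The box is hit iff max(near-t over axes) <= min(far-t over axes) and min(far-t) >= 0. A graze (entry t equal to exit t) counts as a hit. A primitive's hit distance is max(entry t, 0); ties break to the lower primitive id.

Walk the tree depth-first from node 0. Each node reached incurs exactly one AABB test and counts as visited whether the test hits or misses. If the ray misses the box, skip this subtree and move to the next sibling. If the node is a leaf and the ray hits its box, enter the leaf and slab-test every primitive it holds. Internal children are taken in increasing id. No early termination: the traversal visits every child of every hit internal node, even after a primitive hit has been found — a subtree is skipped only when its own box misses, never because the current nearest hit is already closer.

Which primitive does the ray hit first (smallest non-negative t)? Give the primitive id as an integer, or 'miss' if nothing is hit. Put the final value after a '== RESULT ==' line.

Trace the traversal:
N0 x:[23,83/2] y:[65/3,32] z:[74/3,112/3] -> hit [74/3,32], descend [1, 15, 17, 19]
  N1 x:[61/2,41] y:[22,32] z:[94/3,35] -> hit [94/3,32], descend [5, 20, 22, 25]
    N5 x:[39,40] y:[68/3,74/3] z:[94/3,33] -> miss, prune
    N20 x:[61/2,33] y:[30,32] z:[97/3,35] -> miss, prune
    N22 x:[63/2,67/2] y:[22,70/3] z:[33,101/3] -> miss, prune
    N25 x:[81/2,41] y:[77/3,80/3] z:[33,103/3] -> miss, prune
  N15 x:[31,83/2] y:[70/3,29] z:[74/3,92/3] -> miss, prune
  N17 x:[23,30] y:[22,89/3] z:[30,112/3] -> miss, prune
  N19 x:[47/2,31] y:[65/3,30] z:[25,92/3] -> hit [25,30], descend [3, 11, 21, 31]
    N3 x:[47/2,55/2] y:[67/3,27] z:[82/3,30] -> miss, prune
    N11 x:[51/2,61/2] y:[79/3,30] z:[82/3,30] -> hit [82/3,30], descend [13, 18]
      N13 x:[59/2,61/2] y:[89/3,30] z:[89/3,30] -> hit [89/3,30] leaf, test {P19@t=89/3}
      N18 x:[51/2,28] y:[79/3,85/3] z:[82/3,86/3] -> hit [82/3,28] leaf, test {P11@t=82/3}
    N21 x:[61/2,31] y:[82/3,88/3] z:[25,76/3] -> miss, prune
    N31 x:[28,59/2] y:[65/3,70/3] z:[86/3,92/3] -> miss, prune

15 AABB tests over nodes [0, 1, 5, 20, 22, 25, 15, 17, 19, 3, 11, 13, 18, 21, 31]; 2 leaves entered; closest P11.

== RESULT ==
11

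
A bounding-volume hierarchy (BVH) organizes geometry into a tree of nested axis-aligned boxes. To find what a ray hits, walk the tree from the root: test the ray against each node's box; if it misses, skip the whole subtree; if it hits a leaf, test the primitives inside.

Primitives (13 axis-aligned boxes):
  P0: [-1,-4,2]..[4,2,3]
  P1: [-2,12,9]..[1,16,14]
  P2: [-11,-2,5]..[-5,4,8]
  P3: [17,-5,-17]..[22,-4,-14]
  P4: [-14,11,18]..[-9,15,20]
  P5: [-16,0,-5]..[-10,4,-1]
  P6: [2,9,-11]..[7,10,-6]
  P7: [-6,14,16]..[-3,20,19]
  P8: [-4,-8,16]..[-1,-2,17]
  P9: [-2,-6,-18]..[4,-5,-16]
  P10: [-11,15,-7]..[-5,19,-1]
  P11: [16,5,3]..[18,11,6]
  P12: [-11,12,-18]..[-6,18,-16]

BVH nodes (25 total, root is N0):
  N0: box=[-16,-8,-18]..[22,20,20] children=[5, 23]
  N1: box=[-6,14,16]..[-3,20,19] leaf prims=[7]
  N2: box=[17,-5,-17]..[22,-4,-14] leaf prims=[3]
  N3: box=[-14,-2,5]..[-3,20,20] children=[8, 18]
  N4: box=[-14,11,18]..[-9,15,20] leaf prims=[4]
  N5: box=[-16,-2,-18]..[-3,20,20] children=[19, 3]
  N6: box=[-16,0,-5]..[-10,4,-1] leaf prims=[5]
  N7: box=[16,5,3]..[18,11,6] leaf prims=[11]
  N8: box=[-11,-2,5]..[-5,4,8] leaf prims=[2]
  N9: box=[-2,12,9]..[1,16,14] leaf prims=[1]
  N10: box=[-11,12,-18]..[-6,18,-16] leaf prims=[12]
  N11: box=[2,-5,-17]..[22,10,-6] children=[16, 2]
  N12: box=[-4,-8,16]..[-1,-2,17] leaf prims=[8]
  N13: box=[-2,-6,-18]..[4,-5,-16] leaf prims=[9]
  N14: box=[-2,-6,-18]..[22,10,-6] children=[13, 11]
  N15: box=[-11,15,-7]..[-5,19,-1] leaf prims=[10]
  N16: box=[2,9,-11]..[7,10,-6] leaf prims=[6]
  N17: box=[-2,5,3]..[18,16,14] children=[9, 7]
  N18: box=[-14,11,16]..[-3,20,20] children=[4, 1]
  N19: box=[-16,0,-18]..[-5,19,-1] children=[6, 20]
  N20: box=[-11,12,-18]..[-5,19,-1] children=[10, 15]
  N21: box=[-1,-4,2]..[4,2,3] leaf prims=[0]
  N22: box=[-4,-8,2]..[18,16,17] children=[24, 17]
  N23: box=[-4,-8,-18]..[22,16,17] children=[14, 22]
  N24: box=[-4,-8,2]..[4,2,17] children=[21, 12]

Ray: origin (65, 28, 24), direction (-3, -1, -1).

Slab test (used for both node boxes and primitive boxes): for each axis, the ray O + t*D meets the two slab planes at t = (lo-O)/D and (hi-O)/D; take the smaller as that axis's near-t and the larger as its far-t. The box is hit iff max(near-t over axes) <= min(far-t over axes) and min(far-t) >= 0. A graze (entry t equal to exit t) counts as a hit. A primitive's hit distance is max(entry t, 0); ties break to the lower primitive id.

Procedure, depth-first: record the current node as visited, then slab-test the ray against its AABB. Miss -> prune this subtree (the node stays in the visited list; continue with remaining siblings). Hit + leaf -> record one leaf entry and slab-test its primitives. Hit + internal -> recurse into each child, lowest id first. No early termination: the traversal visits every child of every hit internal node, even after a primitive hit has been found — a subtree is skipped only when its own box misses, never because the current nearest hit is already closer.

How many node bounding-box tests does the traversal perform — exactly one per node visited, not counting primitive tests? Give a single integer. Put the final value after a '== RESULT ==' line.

Trace the traversal:
N0 x:[43/3,27] y:[8,36] z:[4,42] -> hit [43/3,27], descend [5, 23]
  N5 x:[68/3,27] y:[8,30] z:[4,42] -> hit [68/3,27], descend [3, 19]
    N3 x:[68/3,79/3] y:[8,30] z:[4,19] -> miss, prune
    N19 x:[70/3,27] y:[9,28] z:[25,42] -> hit [25,27], descend [6, 20]
      N6 x:[25,27] y:[24,28] z:[25,29] -> hit [25,27] leaf, test {P5@t=25}
      N20 x:[70/3,76/3] y:[9,16] z:[25,42] -> miss, prune
  N23 x:[43/3,23] y:[12,36] z:[7,42] -> hit [43/3,23], descend [14, 22]
    N14 x:[43/3,67/3] y:[18,34] z:[30,42] -> miss, prune
    N22 x:[47/3,23] y:[12,36] z:[7,22] -> hit [47/3,22], descend [17, 24]
      N17 x:[47/3,67/3] y:[12,23] z:[10,21] -> hit [47/3,21], descend [7, 9]
        N7 x:[47/3,49/3] y:[17,23] z:[18,21] -> miss, prune
        N9 x:[64/3,67/3] y:[12,16] z:[10,15] -> miss, prune
      N24 x:[61/3,23] y:[26,36] z:[7,22] -> miss, prune

13 AABB tests over nodes [0, 5, 3, 19, 6, 20, 23, 14, 22, 17, 7, 9, 24]; 1 leaf entered; closest P5.

== RESULT ==
13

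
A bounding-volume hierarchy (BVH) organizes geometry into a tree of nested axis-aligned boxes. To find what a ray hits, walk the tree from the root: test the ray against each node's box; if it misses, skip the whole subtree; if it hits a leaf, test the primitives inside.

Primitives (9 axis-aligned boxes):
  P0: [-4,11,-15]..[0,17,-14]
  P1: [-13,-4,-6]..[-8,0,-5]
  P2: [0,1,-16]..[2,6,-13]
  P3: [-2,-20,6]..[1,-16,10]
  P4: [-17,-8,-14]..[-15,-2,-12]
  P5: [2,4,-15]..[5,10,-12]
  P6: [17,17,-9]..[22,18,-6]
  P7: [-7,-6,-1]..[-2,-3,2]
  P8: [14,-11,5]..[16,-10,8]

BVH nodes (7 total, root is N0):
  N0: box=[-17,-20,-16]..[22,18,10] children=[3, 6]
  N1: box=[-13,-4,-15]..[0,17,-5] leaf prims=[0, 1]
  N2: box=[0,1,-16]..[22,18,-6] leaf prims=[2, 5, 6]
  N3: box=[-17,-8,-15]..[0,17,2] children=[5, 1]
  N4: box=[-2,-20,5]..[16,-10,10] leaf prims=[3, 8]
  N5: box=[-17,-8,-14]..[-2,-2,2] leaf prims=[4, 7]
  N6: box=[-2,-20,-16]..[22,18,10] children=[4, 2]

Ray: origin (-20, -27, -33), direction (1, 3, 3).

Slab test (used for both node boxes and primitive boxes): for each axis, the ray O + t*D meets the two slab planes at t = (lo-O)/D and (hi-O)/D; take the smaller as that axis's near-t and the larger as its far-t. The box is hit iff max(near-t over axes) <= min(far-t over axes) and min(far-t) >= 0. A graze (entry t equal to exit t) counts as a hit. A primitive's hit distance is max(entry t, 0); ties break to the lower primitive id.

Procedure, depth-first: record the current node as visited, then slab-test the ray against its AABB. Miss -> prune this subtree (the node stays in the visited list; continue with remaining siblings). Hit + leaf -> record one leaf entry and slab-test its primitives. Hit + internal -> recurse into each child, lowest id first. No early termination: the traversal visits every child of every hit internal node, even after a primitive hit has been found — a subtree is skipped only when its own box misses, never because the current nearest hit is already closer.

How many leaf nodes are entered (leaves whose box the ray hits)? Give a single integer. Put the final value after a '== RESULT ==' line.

Trace the traversal:
N0 x:[3,42] y:[7/3,15] z:[17/3,43/3] -> hit [17/3,43/3], descend [3, 6]
  N3 x:[3,20] y:[19/3,44/3] z:[6,35/3] -> hit [19/3,35/3], descend [1, 5]
    N1 x:[7,20] y:[23/3,44/3] z:[6,28/3] -> hit [23/3,28/3] leaf, test {P0(miss), P1@t=9}
    N5 x:[3,18] y:[19/3,25/3] z:[19/3,35/3] -> hit [19/3,25/3] leaf, test {P4(miss), P7(miss)}
  N6 x:[18,42] y:[7/3,15] z:[17/3,43/3] -> miss, prune

Visited [0, 3, 1, 5, 6]. Tests: 5 box, 2 leaf. Nearest: P1.

== RESULT ==
2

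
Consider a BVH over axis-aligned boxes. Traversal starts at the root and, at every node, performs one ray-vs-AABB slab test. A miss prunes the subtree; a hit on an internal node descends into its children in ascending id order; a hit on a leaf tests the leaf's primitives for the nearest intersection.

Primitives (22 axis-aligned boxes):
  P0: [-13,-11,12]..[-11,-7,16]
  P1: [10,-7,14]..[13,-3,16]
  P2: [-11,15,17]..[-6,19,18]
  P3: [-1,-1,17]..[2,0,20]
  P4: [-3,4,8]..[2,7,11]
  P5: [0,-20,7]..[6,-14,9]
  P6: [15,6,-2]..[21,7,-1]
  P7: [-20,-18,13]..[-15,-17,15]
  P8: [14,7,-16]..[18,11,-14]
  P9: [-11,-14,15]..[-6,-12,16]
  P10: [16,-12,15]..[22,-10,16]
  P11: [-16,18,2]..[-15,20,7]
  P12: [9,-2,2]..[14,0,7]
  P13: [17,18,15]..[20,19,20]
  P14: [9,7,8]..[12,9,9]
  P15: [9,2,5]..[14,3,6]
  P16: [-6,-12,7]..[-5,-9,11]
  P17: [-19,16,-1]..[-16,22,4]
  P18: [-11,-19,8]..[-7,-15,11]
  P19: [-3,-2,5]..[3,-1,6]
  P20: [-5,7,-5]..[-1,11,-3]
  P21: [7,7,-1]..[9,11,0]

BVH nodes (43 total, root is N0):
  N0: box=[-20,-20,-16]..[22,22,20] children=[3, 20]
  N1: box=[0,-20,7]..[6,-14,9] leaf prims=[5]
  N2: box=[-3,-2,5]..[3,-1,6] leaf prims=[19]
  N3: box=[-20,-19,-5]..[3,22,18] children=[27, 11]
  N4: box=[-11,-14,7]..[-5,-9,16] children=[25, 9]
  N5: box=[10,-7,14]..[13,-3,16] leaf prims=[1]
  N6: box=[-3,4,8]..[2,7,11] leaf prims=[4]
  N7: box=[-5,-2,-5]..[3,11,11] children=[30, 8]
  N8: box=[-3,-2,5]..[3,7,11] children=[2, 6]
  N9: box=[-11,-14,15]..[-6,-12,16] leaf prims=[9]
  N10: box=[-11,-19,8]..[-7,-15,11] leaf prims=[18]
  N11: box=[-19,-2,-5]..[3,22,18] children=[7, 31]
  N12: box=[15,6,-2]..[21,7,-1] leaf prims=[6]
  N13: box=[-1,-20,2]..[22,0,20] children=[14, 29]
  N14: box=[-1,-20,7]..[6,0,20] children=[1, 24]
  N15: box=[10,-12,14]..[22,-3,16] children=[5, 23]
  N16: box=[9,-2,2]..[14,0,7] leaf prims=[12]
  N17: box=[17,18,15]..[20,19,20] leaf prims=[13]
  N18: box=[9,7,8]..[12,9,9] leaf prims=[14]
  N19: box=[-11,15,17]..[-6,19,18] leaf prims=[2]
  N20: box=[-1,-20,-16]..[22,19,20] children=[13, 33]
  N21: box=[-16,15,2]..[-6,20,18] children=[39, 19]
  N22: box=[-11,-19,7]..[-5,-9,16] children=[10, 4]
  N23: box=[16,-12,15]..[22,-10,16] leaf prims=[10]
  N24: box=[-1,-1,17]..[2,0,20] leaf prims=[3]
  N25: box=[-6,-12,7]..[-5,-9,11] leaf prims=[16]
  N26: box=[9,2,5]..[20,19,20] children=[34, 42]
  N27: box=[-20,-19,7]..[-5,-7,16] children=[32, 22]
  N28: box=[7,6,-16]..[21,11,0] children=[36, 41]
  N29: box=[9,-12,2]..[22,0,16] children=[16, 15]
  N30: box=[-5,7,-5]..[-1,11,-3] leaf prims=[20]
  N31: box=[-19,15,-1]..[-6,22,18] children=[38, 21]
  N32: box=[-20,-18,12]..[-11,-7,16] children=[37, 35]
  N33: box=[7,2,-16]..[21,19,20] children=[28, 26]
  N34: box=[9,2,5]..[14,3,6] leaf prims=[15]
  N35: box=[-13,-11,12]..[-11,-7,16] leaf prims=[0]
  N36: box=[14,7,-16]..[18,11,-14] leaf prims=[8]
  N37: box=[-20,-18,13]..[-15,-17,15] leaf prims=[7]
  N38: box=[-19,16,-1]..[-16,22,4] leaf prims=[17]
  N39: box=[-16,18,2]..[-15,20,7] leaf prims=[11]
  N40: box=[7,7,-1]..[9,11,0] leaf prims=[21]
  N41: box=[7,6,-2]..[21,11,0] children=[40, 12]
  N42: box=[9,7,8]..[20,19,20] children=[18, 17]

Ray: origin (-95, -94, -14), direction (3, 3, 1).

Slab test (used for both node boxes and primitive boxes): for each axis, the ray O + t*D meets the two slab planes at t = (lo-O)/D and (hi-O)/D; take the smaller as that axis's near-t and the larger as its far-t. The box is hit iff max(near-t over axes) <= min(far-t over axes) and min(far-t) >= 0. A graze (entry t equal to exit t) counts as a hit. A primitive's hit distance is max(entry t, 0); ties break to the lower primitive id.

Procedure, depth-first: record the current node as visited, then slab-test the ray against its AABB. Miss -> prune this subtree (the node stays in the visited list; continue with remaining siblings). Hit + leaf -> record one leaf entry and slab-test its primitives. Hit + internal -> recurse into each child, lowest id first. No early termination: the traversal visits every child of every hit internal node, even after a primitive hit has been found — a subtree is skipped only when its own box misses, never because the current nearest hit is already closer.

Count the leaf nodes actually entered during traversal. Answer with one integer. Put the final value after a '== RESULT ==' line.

Trace the traversal:
N0 x:[25,39] y:[74/3,116/3] z:[-2,34] -> hit [25,34], descend [3, 20]
  N3 x:[25,98/3] y:[25,116/3] z:[9,32] -> hit [25,32], descend [11, 27]
    N11 x:[76/3,98/3] y:[92/3,116/3] z:[9,32] -> hit [92/3,32], descend [7, 31]
      N7 x:[30,98/3] y:[92/3,35] z:[9,25] -> miss, prune
      N31 x:[76/3,89/3] y:[109/3,116/3] z:[13,32] -> miss, prune
    N27 x:[25,30] y:[25,29] z:[21,30] -> hit [25,29], descend [22, 32]
      N22 x:[28,30] y:[25,85/3] z:[21,30] -> hit [28,85/3], descend [4, 10]
        N4 x:[28,30] y:[80/3,85/3] z:[21,30] -> hit [28,85/3], descend [9, 25]
          N9 x:[28,89/3] y:[80/3,82/3] z:[29,30] -> miss, prune
          N25 x:[89/3,30] y:[82/3,85/3] z:[21,25] -> miss, prune
        N10 x:[28,88/3] y:[25,79/3] z:[22,25] -> miss, prune
      N32 x:[25,28] y:[76/3,29] z:[26,30] -> hit [26,28], descend [35, 37]
        N35 x:[82/3,28] y:[83/3,29] z:[26,30] -> hit [83/3,28] leaf, test {P0@t=83/3}
        N37 x:[25,80/3] y:[76/3,77/3] z:[27,29] -> miss, prune
  N20 x:[94/3,39] y:[74/3,113/3] z:[-2,34] -> hit [94/3,34], descend [13, 33]
    N13 x:[94/3,39] y:[74/3,94/3] z:[16,34] -> hit [94/3,94/3], descend [14, 29]
      N14 x:[94/3,101/3] y:[74/3,94/3] z:[21,34] -> hit [94/3,94/3], descend [1, 24]
        N1 x:[95/3,101/3] y:[74/3,80/3] z:[21,23] -> miss, prune
        N24 x:[94/3,97/3] y:[31,94/3] z:[31,34] -> hit [94/3,94/3] leaf, test {P3@t=94/3}
      N29 x:[104/3,39] y:[82/3,94/3] z:[16,30] -> miss, prune
    N33 x:[34,116/3] y:[32,113/3] z:[-2,34] -> hit [34,34], descend [26, 28]
      N26 x:[104/3,115/3] y:[32,113/3] z:[19,34] -> miss, prune
      N28 x:[34,116/3] y:[100/3,35] z:[-2,14] -> miss, prune

Summary -> nodes [0, 3, 11, 7, 31, 27, 22, 4, 9, 25, 10, 32, 35, 37, 20, 13, 14, 1, 24, 29, 33, 26, 28]; box-tests=23; leaf-entries=2; first=P0

== RESULT ==
2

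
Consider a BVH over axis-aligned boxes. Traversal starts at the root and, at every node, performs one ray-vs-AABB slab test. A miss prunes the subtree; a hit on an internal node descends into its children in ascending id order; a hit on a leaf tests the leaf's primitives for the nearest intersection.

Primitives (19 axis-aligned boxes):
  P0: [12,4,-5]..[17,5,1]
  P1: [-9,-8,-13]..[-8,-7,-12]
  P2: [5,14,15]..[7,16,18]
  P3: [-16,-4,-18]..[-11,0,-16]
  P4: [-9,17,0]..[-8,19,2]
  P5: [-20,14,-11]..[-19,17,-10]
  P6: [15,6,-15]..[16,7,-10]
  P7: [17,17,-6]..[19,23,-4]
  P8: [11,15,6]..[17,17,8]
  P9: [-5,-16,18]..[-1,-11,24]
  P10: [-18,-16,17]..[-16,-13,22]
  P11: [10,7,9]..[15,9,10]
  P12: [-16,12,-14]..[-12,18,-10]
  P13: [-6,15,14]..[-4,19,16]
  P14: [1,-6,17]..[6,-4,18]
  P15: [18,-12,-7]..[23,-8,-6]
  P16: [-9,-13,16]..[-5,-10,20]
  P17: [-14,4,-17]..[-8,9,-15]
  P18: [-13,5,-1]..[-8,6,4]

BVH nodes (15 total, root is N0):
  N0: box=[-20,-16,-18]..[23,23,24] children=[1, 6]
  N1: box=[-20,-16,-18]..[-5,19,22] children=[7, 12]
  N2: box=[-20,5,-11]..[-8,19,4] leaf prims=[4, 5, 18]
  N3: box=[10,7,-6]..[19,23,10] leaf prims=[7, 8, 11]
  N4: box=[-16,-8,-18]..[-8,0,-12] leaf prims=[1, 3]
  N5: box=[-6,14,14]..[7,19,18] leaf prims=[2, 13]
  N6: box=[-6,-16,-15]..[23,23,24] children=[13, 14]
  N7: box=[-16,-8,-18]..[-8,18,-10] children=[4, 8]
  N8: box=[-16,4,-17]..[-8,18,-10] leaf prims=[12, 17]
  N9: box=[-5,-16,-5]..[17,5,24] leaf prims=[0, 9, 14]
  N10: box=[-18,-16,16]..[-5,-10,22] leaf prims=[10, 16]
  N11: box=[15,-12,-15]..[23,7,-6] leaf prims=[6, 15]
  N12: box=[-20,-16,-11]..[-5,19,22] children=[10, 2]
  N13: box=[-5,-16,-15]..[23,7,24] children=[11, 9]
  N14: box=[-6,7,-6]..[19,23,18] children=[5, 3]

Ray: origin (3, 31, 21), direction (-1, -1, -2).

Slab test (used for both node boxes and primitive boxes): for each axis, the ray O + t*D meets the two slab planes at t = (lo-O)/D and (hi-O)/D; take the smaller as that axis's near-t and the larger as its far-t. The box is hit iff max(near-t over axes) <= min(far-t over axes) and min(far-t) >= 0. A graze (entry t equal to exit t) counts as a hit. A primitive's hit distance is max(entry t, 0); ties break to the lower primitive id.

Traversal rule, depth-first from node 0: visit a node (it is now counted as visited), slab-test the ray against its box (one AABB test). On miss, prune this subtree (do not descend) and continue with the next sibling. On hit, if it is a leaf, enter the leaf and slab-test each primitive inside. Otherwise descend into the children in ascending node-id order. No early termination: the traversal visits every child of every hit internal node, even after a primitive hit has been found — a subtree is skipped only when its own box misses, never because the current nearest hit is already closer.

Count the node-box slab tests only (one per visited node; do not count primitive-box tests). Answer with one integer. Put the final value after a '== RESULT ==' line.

Walk:
N0 x:[-20,23] y:[8,47] z:[-3/2,39/2] -> hit [8,39/2], descend [1, 6]
  N1 x:[8,23] y:[12,47] z:[-1/2,39/2] -> hit [12,39/2], descend [7, 12]
    N7 x:[11,19] y:[13,39] z:[31/2,39/2] -> hit [31/2,19], descend [4, 8]
      N4 x:[11,19] y:[31,39] z:[33/2,39/2] -> miss, prune
      N8 x:[11,19] y:[13,27] z:[31/2,19] -> hit [31/2,19] leaf, test {P12@t=31/2, P17(miss)}
    N12 x:[8,23] y:[12,47] z:[-1/2,16] -> hit [12,16], descend [2, 10]
      N2 x:[11,23] y:[12,26] z:[17/2,16] -> hit [12,16] leaf, test {P4(miss), P5(miss), P18(miss)}
      N10 x:[8,21] y:[41,47] z:[-1/2,5/2] -> miss, prune
  N6 x:[-20,9] y:[8,47] z:[-3/2,18] -> hit [8,9], descend [13, 14]
    N13 x:[-20,8] y:[24,47] z:[-3/2,18] -> miss, prune
    N14 x:[-16,9] y:[8,24] z:[3/2,27/2] -> hit [8,9], descend [3, 5]
      N3 x:[-16,-7] y:[8,24] z:[11/2,27/2] -> miss, prune
      N5 x:[-4,9] y:[12,17] z:[3/2,7/2] -> miss, prune

order=[0, 1, 7, 4, 8, 12, 2, 10, 6, 13, 14, 3, 5]  |boxes|=13  |leaves|=2  hit=P12

== RESULT ==
13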